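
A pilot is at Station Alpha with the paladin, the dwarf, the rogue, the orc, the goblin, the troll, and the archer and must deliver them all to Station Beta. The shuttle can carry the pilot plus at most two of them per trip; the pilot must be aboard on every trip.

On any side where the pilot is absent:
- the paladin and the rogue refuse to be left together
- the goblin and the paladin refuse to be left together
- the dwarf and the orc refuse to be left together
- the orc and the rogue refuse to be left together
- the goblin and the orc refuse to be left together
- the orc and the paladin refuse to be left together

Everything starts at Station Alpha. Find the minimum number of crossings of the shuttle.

11

Counting alone: the pilot can take at most 2 across per trip to Station Beta, so moving all 7 needs at least 4 loaded trips out, with a return between consecutive ones — at least 7 crossings.
The safety rule pushes this higher. Following every safe sequence of crossings, the most of the 7 that can be at Station Beta as the shuttle arrives there on crossings 7, 9 is 5, 6 respectively — never all 7.
So no plan with fewer than 11 crossings exists, and this one achieves 11:
1. Pilot goes to Station Beta with the orc and the paladin.  [Station Alpha: the archer, the dwarf, the goblin, the rogue, the troll | Station Beta: the orc, the paladin]
2. Pilot goes back to Station Alpha with the paladin.  [Station Alpha: the archer, the dwarf, the goblin, the paladin, the rogue, the troll | Station Beta: the orc]
3. Pilot goes to Station Beta with the dwarf and the paladin.  [Station Alpha: the archer, the goblin, the rogue, the troll | Station Beta: the dwarf, the orc, the paladin]
4. Pilot goes back to Station Alpha with the orc.  [Station Alpha: the archer, the goblin, the orc, the rogue, the troll | Station Beta: the dwarf, the paladin]
5. Pilot goes to Station Beta with the goblin and the rogue.  [Station Alpha: the archer, the orc, the troll | Station Beta: the dwarf, the goblin, the paladin, the rogue]
6. Pilot goes back to Station Alpha with the paladin.  [Station Alpha: the archer, the orc, the paladin, the troll | Station Beta: the dwarf, the goblin, the rogue]
7. Pilot goes to Station Beta with the paladin and the troll.  [Station Alpha: the archer, the orc | Station Beta: the dwarf, the goblin, the paladin, the rogue, the troll]
8. Pilot goes back to Station Alpha with the paladin.  [Station Alpha: the archer, the orc, the paladin | Station Beta: the dwarf, the goblin, the rogue, the troll]
9. Pilot goes to Station Beta with the archer and the paladin.  [Station Alpha: the orc | Station Beta: the archer, the dwarf, the goblin, the paladin, the rogue, the troll]
10. Pilot goes back to Station Alpha with the paladin.  [Station Alpha: the orc, the paladin | Station Beta: the archer, the dwarf, the goblin, the rogue, the troll]
11. Pilot goes to Station Beta with the orc and the paladin.  [Station Alpha: — | Station Beta: the archer, the dwarf, the goblin, the orc, the paladin, the rogue, the troll]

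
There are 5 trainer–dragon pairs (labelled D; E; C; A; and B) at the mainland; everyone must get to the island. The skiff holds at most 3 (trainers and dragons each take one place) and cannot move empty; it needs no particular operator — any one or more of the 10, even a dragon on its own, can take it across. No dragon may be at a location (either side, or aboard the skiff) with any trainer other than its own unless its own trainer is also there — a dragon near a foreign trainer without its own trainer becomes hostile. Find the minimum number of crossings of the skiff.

Counting alone: each trip to the island takes at most 3 across and each return brings at least 1 back, so after t trips out (and t−1 returns) at most 3t − (t−1) of the 10 are across; that first reaches 10 at t = 5, so at least 9 crossings are needed.
The safety rule pushes this higher. Following every safe sequence of crossings, the most of the 10 that can be at the island as the skiff arrives there on crossing 9 is 9 — never all 10.
So no plan with fewer than 11 crossings exists, and this one achieves 11:
1. dragon D and trainer D cross → the island.
2. trainer D crosses ← the mainland.
3. dragon A, dragon C, and dragon E cross → the island.
4. dragon D crosses ← the mainland.
5. trainer A, trainer C, and trainer E cross → the island.
6. dragon E and trainer E cross ← the mainland.
7. trainer B, trainer D, and trainer E cross → the island.
8. dragon C crosses ← the mainland.
9. dragon D and dragon E cross → the island.
10. dragon D crosses ← the mainland.
11. dragon B, dragon C, and dragon D cross → the island.

11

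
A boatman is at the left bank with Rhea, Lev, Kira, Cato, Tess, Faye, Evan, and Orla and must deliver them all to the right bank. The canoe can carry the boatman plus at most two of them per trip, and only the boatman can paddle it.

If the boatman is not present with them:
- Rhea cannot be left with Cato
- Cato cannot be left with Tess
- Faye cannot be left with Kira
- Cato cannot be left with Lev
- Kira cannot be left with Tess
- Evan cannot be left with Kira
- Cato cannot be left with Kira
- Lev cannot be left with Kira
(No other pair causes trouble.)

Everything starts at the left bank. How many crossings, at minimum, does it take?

13

Counting alone: the boatman can take at most 2 across per trip to the right bank, so moving all 8 needs at least 4 loaded trips out, with a return between consecutive ones — at least 7 crossings.
The safety rule pushes this higher. Following every safe sequence of crossings, the most of the 8 that can be at the right bank as the canoe arrives there on crossings 7, 9, 11 is 5, 6, 7 respectively — never all 8.
So no plan with fewer than 13 crossings exists, and this one achieves 13:
1. Boatman goes to the right bank with Cato and Kira.  [the left bank: Evan, Faye, Lev, Orla, Rhea, Tess | the right bank: Cato, Kira]
2. Boatman goes back to the left bank with Kira.  [the left bank: Evan, Faye, Kira, Lev, Orla, Rhea, Tess | the right bank: Cato]
3. Boatman goes to the right bank with Kira and Rhea.  [the left bank: Evan, Faye, Lev, Orla, Tess | the right bank: Cato, Kira, Rhea]
4. Boatman goes back to the left bank with Cato.  [the left bank: Cato, Evan, Faye, Lev, Orla, Tess | the right bank: Kira, Rhea]
5. Boatman goes to the right bank with Lev and Tess.  [the left bank: Cato, Evan, Faye, Orla | the right bank: Kira, Lev, Rhea, Tess]
6. Boatman goes back to the left bank with Kira.  [the left bank: Cato, Evan, Faye, Kira, Orla | the right bank: Lev, Rhea, Tess]
7. Boatman goes to the right bank with Faye and Kira.  [the left bank: Cato, Evan, Orla | the right bank: Faye, Kira, Lev, Rhea, Tess]
8. Boatman goes back to the left bank with Kira.  [the left bank: Cato, Evan, Kira, Orla | the right bank: Faye, Lev, Rhea, Tess]
9. Boatman goes to the right bank with Evan and Kira.  [the left bank: Cato, Orla | the right bank: Evan, Faye, Kira, Lev, Rhea, Tess]
10. Boatman goes back to the left bank with Kira.  [the left bank: Cato, Kira, Orla | the right bank: Evan, Faye, Lev, Rhea, Tess]
11. Boatman goes to the right bank with Kira and Orla.  [the left bank: Cato | the right bank: Evan, Faye, Kira, Lev, Orla, Rhea, Tess]
12. Boatman goes back to the left bank with Kira.  [the left bank: Cato, Kira | the right bank: Evan, Faye, Lev, Orla, Rhea, Tess]
13. Boatman goes to the right bank with Cato and Kira.  [the left bank: — | the right bank: Cato, Evan, Faye, Kira, Lev, Orla, Rhea, Tess]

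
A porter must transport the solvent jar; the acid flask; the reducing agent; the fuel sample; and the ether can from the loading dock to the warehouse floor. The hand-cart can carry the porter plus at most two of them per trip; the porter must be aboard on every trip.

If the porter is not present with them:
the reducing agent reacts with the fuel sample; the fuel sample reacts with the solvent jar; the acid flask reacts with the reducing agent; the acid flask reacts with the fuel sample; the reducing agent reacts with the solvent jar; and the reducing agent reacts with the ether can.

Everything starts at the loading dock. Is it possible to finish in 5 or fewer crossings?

Counting alone: the porter can take at most 2 across per trip to the warehouse floor, so moving all 5 needs at least 3 loaded trips out, with a return between consecutive ones — at least 5 crossings.
The safety rule pushes this higher. Following every safe sequence of crossings, the most of the 5 that can be at the warehouse floor as the hand-cart arrives there on crossing 5 is 4 — never all 5.
So the move cannot be finished within 5 crossings. (The shortest complete plan takes 7:)
1. Porter goes to the warehouse floor with the fuel sample and the reducing agent.  [the loading dock: the acid flask, the ether can, the solvent jar | the warehouse floor: the fuel sample, the reducing agent]
2. Porter goes back to the loading dock with the reducing agent.  [the loading dock: the acid flask, the ether can, the reducing agent, the solvent jar | the warehouse floor: the fuel sample]
3. Porter goes to the warehouse floor with the ether can and the reducing agent.  [the loading dock: the acid flask, the solvent jar | the warehouse floor: the ether can, the fuel sample, the reducing agent]
4. Porter goes back to the loading dock with the reducing agent.  [the loading dock: the acid flask, the reducing agent, the solvent jar | the warehouse floor: the ether can, the fuel sample]
5. Porter goes to the warehouse floor with the acid flask and the solvent jar.  [the loading dock: the reducing agent | the warehouse floor: the acid flask, the ether can, the fuel sample, the solvent jar]
6. Porter goes back to the loading dock with the fuel sample.  [the loading dock: the fuel sample, the reducing agent | the warehouse floor: the acid flask, the ether can, the solvent jar]
7. Porter goes to the warehouse floor with the fuel sample and the reducing agent.  [the loading dock: — | the warehouse floor: the acid flask, the ether can, the fuel sample, the reducing agent, the solvent jar]

No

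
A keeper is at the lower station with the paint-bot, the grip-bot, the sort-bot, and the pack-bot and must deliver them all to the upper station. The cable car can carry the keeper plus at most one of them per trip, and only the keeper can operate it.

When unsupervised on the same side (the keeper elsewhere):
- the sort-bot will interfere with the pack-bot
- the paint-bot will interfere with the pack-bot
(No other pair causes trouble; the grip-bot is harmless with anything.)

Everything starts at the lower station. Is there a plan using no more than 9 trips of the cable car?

Yes

Yes — this plan uses 9 crossings (≤ 9):
1. Keeper goes to the upper station with the pack-bot.
2. Keeper goes back to the lower station alone.
3. Keeper goes to the upper station with the paint-bot.
4. Keeper goes back to the lower station with the pack-bot.
5. Keeper goes to the upper station with the sort-bot.
6. Keeper goes back to the lower station alone.
7. Keeper goes to the upper station with the grip-bot.
8. Keeper goes back to the lower station alone.
9. Keeper goes to the upper station with the pack-bot.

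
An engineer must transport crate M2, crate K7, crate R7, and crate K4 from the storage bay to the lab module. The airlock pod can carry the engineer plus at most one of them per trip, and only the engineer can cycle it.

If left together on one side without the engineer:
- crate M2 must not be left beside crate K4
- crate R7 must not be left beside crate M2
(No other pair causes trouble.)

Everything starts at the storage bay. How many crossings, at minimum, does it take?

9

Counting alone: the engineer can take at most 1 across per trip to the lab module, so moving all 4 needs at least 4 loaded trips out, with a return between consecutive ones — at least 7 crossings.
The safety rule pushes this higher. Following every safe sequence of crossings, the most of the 4 that can be at the lab module as the airlock pod arrives there on crossing 7 is 3 — never all 4.
So no plan with fewer than 9 crossings exists, and this one achieves 9:
1. Engineer goes to the lab module with crate M2.
2. Engineer goes back to the storage bay alone.
3. Engineer goes to the lab module with crate K7.
4. Engineer goes back to the storage bay alone.
5. Engineer goes to the lab module with crate R7.
6. Engineer goes back to the storage bay with crate M2.
7. Engineer goes to the lab module with crate K4.
8. Engineer goes back to the storage bay alone.
9. Engineer goes to the lab module with crate M2.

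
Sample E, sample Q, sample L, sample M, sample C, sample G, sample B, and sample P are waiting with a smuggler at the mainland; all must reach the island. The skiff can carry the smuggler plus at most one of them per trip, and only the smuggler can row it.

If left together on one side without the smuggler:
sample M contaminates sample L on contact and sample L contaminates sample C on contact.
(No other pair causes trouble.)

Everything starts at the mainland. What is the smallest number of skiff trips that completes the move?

17

Counting alone: the smuggler can take at most 1 across per trip to the island, so moving all 8 needs at least 8 loaded trips out, with a return between consecutive ones — at least 15 crossings.
The safety rule pushes this higher. Following every safe sequence of crossings, the most of the 8 that can be at the island as the skiff arrives there on crossing 15 is 7 — never all 8.
So no plan with fewer than 17 crossings exists, and this one achieves 17:
1. Smuggler goes to the island with sample L.  [the mainland: sample B, sample C, sample E, sample G, sample M, sample P, sample Q | the island: sample L]
2. Smuggler goes back to the mainland alone.  [the mainland: sample B, sample C, sample E, sample G, sample M, sample P, sample Q | the island: sample L]
3. Smuggler goes to the island with sample E.  [the mainland: sample B, sample C, sample G, sample M, sample P, sample Q | the island: sample E, sample L]
4. Smuggler goes back to the mainland alone.  [the mainland: sample B, sample C, sample G, sample M, sample P, sample Q | the island: sample E, sample L]
5. Smuggler goes to the island with sample Q.  [the mainland: sample B, sample C, sample G, sample M, sample P | the island: sample E, sample L, sample Q]
6. Smuggler goes back to the mainland alone.  [the mainland: sample B, sample C, sample G, sample M, sample P | the island: sample E, sample L, sample Q]
7. Smuggler goes to the island with sample M.  [the mainland: sample B, sample C, sample G, sample P | the island: sample E, sample L, sample M, sample Q]
8. Smuggler goes back to the mainland with sample L.  [the mainland: sample B, sample C, sample G, sample L, sample P | the island: sample E, sample M, sample Q]
9. Smuggler goes to the island with sample C.  [the mainland: sample B, sample G, sample L, sample P | the island: sample C, sample E, sample M, sample Q]
10. Smuggler goes back to the mainland alone.  [the mainland: sample B, sample G, sample L, sample P | the island: sample C, sample E, sample M, sample Q]
11. Smuggler goes to the island with sample G.  [the mainland: sample B, sample L, sample P | the island: sample C, sample E, sample G, sample M, sample Q]
12. Smuggler goes back to the mainland alone.  [the mainland: sample B, sample L, sample P | the island: sample C, sample E, sample G, sample M, sample Q]
13. Smuggler goes to the island with sample B.  [the mainland: sample L, sample P | the island: sample B, sample C, sample E, sample G, sample M, sample Q]
14. Smuggler goes back to the mainland alone.  [the mainland: sample L, sample P | the island: sample B, sample C, sample E, sample G, sample M, sample Q]
15. Smuggler goes to the island with sample P.  [the mainland: sample L | the island: sample B, sample C, sample E, sample G, sample M, sample P, sample Q]
16. Smuggler goes back to the mainland alone.  [the mainland: sample L | the island: sample B, sample C, sample E, sample G, sample M, sample P, sample Q]
17. Smuggler goes to the island with sample L.  [the mainland: — | the island: sample B, sample C, sample E, sample G, sample L, sample M, sample P, sample Q]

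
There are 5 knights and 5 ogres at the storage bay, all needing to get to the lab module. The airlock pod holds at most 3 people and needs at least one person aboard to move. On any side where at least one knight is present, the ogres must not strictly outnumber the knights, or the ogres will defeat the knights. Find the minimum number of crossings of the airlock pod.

Counting alone: each trip to the lab module takes at most 3 across and each return brings at least 1 back, so after t trips out (and t−1 returns) at most 3t − (t−1) of the 10 are across; that first reaches 10 at t = 5, so at least 9 crossings are needed.
The safety rule pushes this higher. Following every safe sequence of crossings, the most of the 10 that can be at the lab module as the airlock pod arrives there on crossing 9 is 9 — never all 10.
So no plan with fewer than 11 crossings exists, and this one achieves 11:
1. 2 ogres → the lab module.  (the storage bay: 5K 3O; the lab module: 0K 2O)
2. 1 ogre ← the storage bay.  (the storage bay: 5K 4O; the lab module: 0K 1O)
3. 3 ogres → the lab module.  (the storage bay: 5K 1O; the lab module: 0K 4O)
4. 1 ogre ← the storage bay.  (the storage bay: 5K 2O; the lab module: 0K 3O)
5. 3 knights → the lab module.  (the storage bay: 2K 2O; the lab module: 3K 3O)
6. 1 knight and 1 ogre ← the storage bay.  (the storage bay: 3K 3O; the lab module: 2K 2O)
7. 3 knights → the lab module.  (the storage bay: 0K 3O; the lab module: 5K 2O)
8. 1 ogre ← the storage bay.  (the storage bay: 0K 4O; the lab module: 5K 1O)
9. 2 ogres → the lab module.  (the storage bay: 0K 2O; the lab module: 5K 3O)
10. 1 ogre ← the storage bay.  (the storage bay: 0K 3O; the lab module: 5K 2O)
11. 3 ogres → the lab module.  (the storage bay: 0K 0O; the lab module: 5K 5O)

11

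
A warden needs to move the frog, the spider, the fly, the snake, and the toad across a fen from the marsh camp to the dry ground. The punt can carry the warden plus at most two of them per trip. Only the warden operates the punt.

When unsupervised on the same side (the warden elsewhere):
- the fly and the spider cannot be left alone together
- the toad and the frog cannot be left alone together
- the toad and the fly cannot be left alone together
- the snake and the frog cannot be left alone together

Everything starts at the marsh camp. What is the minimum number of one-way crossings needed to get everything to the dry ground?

Counting alone: the warden can take at most 2 across per trip to the dry ground, so moving all 5 needs at least 3 loaded trips out, with a return between consecutive ones — at least 5 crossings.
The safety rule pushes this higher. Following every safe sequence of crossings, the most of the 5 that can be at the dry ground as the punt arrives there on crossing 5 is 4 — never all 5.
So no plan with fewer than 7 crossings exists, and this one achieves 7:
1. Warden goes to the dry ground with the fly and the frog.
2. Warden goes back to the marsh camp alone.
3. Warden goes to the dry ground with the spider.
4. Warden goes back to the marsh camp with the fly.
5. Warden goes to the dry ground with the snake and the toad.
6. Warden goes back to the marsh camp with the frog.
7. Warden goes to the dry ground with the fly and the frog.

7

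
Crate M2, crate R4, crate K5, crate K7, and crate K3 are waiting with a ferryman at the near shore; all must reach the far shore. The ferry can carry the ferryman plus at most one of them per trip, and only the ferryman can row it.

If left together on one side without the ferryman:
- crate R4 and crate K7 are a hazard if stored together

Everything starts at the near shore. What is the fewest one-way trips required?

9

Counting alone: the ferryman can take at most 1 across per trip to the far shore, so moving all 5 needs at least 5 loaded trips out, with a return between consecutive ones — at least 9 crossings.
The plan below uses exactly 9 crossings, so it is optimal:
1. Ferryman goes to the far shore with crate R4.
2. Ferryman goes back to the near shore alone.
3. Ferryman goes to the far shore with crate M2.
4. Ferryman goes back to the near shore alone.
5. Ferryman goes to the far shore with crate K5.
6. Ferryman goes back to the near shore alone.
7. Ferryman goes to the far shore with crate K3.
8. Ferryman goes back to the near shore alone.
9. Ferryman goes to the far shore with crate K7.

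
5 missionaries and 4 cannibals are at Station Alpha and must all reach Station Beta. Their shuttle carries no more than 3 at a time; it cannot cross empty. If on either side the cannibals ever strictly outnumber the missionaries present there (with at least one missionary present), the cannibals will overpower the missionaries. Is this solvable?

1. 3 cannibals → Station Beta.  (Station Alpha: 5M 1C; Station Beta: 0M 3C)
2. 1 cannibal ← Station Alpha.  (Station Alpha: 5M 2C; Station Beta: 0M 2C)
3. 3 missionaries → Station Beta.  (Station Alpha: 2M 2C; Station Beta: 3M 2C)
4. 1 missionary ← Station Alpha.  (Station Alpha: 3M 2C; Station Beta: 2M 2C)
5. 2 missionaries and 1 cannibal → Station Beta.  (Station Alpha: 1M 1C; Station Beta: 4M 3C)
6. 1 missionary ← Station Alpha.  (Station Alpha: 2M 1C; Station Beta: 3M 3C)
7. 2 missionaries and 1 cannibal → Station Beta.  (Station Alpha: 0M 0C; Station Beta: 5M 4C)

Yes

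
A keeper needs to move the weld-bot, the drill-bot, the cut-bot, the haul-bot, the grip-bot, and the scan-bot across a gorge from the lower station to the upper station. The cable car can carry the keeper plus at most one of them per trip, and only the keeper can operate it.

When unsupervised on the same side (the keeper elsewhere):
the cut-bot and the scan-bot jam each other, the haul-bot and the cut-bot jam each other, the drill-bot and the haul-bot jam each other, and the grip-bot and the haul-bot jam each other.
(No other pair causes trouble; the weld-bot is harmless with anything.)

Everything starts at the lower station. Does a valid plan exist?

No

Whatever the first load, the items left behind include a forbidden pair without the keeper. No opening move is safe, so no plan exists.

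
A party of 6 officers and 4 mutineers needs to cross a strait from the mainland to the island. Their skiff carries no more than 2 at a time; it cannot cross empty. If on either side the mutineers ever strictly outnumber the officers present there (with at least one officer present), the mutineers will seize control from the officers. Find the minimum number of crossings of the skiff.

17

Counting alone: each trip to the island takes at most 2 across and each return brings at least 1 back, so after t trips out (and t−1 returns) at most 2t − (t−1) of the 10 are across; that first reaches 10 at t = 9, so at least 17 crossings are needed.
The plan below uses exactly 17 crossings, so it is optimal:
1. 2 mutineers → the island.  (the mainland: 6O 2M; the island: 0O 2M)
2. 1 mutineer ← the mainland.  (the mainland: 6O 3M; the island: 0O 1M)
3. 2 mutineers → the island.  (the mainland: 6O 1M; the island: 0O 3M)
4. 1 mutineer ← the mainland.  (the mainland: 6O 2M; the island: 0O 2M)
5. 2 officers → the island.  (the mainland: 4O 2M; the island: 2O 2M)
6. 1 mutineer ← the mainland.  (the mainland: 4O 3M; the island: 2O 1M)
7. 1 officer and 1 mutineer → the island.  (the mainland: 3O 2M; the island: 3O 2M)
8. 1 mutineer ← the mainland.  (the mainland: 3O 3M; the island: 3O 1M)
9. 2 mutineers → the island.  (the mainland: 3O 1M; the island: 3O 3M)
10. 1 mutineer ← the mainland.  (the mainland: 3O 2M; the island: 3O 2M)
11. 1 officer and 1 mutineer → the island.  (the mainland: 2O 1M; the island: 4O 3M)
12. 1 mutineer ← the mainland.  (the mainland: 2O 2M; the island: 4O 2M)
13. 2 mutineers → the island.  (the mainland: 2O 0M; the island: 4O 4M)
14. 1 mutineer ← the mainland.  (the mainland: 2O 1M; the island: 4O 3M)
15. 1 officer and 1 mutineer → the island.  (the mainland: 1O 0M; the island: 5O 4M)
16. 1 mutineer ← the mainland.  (the mainland: 1O 1M; the island: 5O 3M)
17. 1 officer and 1 mutineer → the island.  (the mainland: 0O 0M; the island: 6O 4M)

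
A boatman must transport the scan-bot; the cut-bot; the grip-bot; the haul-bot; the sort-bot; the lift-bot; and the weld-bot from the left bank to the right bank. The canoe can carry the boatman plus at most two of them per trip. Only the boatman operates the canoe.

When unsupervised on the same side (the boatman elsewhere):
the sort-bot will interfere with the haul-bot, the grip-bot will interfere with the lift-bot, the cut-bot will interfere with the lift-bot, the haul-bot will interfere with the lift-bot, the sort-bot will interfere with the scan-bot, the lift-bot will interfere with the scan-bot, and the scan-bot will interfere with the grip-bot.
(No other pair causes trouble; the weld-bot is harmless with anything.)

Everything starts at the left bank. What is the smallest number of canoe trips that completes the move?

Whatever the first load, the items left behind include a forbidden pair without the boatman. No opening move is safe, so no plan exists.

impossible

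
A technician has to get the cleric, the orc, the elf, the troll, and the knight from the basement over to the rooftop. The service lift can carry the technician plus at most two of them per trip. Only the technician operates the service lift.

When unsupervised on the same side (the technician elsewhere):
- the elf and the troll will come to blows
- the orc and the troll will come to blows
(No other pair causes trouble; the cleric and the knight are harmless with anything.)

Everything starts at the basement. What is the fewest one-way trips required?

5

Counting alone: the technician can take at most 2 across per trip to the rooftop, so moving all 5 needs at least 3 loaded trips out, with a return between consecutive ones — at least 5 crossings.
The plan below uses exactly 5 crossings, so it is optimal:
1. Technician goes to the rooftop with the troll.  [the basement: the cleric, the elf, the knight, the orc | the rooftop: the troll]
2. Technician goes back to the basement alone.  [the basement: the cleric, the elf, the knight, the orc | the rooftop: the troll]
3. Technician goes to the rooftop with the cleric and the knight.  [the basement: the elf, the orc | the rooftop: the cleric, the knight, the troll]
4. Technician goes back to the basement alone.  [the basement: the elf, the orc | the rooftop: the cleric, the knight, the troll]
5. Technician goes to the rooftop with the elf and the orc.  [the basement: — | the rooftop: the cleric, the elf, the knight, the orc, the troll]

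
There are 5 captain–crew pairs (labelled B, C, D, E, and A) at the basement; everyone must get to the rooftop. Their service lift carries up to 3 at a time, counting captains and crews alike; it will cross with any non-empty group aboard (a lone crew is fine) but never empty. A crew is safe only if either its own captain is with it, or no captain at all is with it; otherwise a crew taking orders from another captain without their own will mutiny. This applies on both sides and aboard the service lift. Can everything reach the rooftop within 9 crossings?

Counting alone: each trip to the rooftop takes at most 3 across and each return brings at least 1 back, so after t trips out (and t−1 returns) at most 3t − (t−1) of the 10 are across; that first reaches 10 at t = 5, so at least 9 crossings are needed.
The safety rule pushes this higher. Following every safe sequence of crossings, the most of the 10 that can be at the rooftop as the service lift arrives there on crossing 9 is 9 — never all 10.
So the move cannot be finished within 9 crossings. (The shortest complete plan takes 11:)
1. captain B and crew B cross → the rooftop.
2. captain B crosses ← the basement.
3. crew C, crew D, and crew E cross → the rooftop.
4. crew B crosses ← the basement.
5. captain C, captain D, and captain E cross → the rooftop.
6. captain C and crew C cross ← the basement.
7. captain A, captain B, and captain C cross → the rooftop.
8. crew D crosses ← the basement.
9. crew B and crew C cross → the rooftop.
10. crew B crosses ← the basement.
11. crew A, crew B, and crew D cross → the rooftop.

No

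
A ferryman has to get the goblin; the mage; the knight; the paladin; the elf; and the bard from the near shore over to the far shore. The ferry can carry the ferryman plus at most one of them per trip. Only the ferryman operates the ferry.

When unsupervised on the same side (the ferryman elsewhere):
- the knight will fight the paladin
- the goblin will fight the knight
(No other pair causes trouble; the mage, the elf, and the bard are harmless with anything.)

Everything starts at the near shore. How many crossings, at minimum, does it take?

13

Counting alone: the ferryman can take at most 1 across per trip to the far shore, so moving all 6 needs at least 6 loaded trips out, with a return between consecutive ones — at least 11 crossings.
The safety rule pushes this higher. Following every safe sequence of crossings, the most of the 6 that can be at the far shore as the ferry arrives there on crossing 11 is 5 — never all 6.
So no plan with fewer than 13 crossings exists, and this one achieves 13:
1. Ferryman goes to the far shore with the knight.  [the near shore: the bard, the elf, the goblin, the mage, the paladin | the far shore: the knight]
2. Ferryman goes back to the near shore alone.  [the near shore: the bard, the elf, the goblin, the mage, the paladin | the far shore: the knight]
3. Ferryman goes to the far shore with the goblin.  [the near shore: the bard, the elf, the mage, the paladin | the far shore: the goblin, the knight]
4. Ferryman goes back to the near shore with the knight.  [the near shore: the bard, the elf, the knight, the mage, the paladin | the far shore: the goblin]
5. Ferryman goes to the far shore with the paladin.  [the near shore: the bard, the elf, the knight, the mage | the far shore: the goblin, the paladin]
6. Ferryman goes back to the near shore alone.  [the near shore: the bard, the elf, the knight, the mage | the far shore: the goblin, the paladin]
7. Ferryman goes to the far shore with the mage.  [the near shore: the bard, the elf, the knight | the far shore: the goblin, the mage, the paladin]
8. Ferryman goes back to the near shore alone.  [the near shore: the bard, the elf, the knight | the far shore: the goblin, the mage, the paladin]
9. Ferryman goes to the far shore with the elf.  [the near shore: the bard, the knight | the far shore: the elf, the goblin, the mage, the paladin]
10. Ferryman goes back to the near shore alone.  [the near shore: the bard, the knight | the far shore: the elf, the goblin, the mage, the paladin]
11. Ferryman goes to the far shore with the bard.  [the near shore: the knight | the far shore: the bard, the elf, the goblin, the mage, the paladin]
12. Ferryman goes back to the near shore alone.  [the near shore: the knight | the far shore: the bard, the elf, the goblin, the mage, the paladin]
13. Ferryman goes to the far shore with the knight.  [the near shore: — | the far shore: the bard, the elf, the goblin, the knight, the mage, the paladin]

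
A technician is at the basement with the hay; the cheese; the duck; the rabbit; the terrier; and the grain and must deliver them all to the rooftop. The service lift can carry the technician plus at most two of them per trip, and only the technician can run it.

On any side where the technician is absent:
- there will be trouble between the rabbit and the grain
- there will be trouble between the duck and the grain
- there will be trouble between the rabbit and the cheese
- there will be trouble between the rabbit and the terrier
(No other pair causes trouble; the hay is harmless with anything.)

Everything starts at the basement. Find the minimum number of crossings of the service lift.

7

Counting alone: the technician can take at most 2 across per trip to the rooftop, so moving all 6 needs at least 3 loaded trips out, with a return between consecutive ones — at least 5 crossings.
The safety rule pushes this higher. Following every safe sequence of crossings, the most of the 6 that can be at the rooftop as the service lift arrives there on crossing 5 is 5 — never all 6.
So no plan with fewer than 7 crossings exists, and this one achieves 7:
1. Technician goes to the rooftop with the duck and the rabbit.  [the basement: the cheese, the grain, the hay, the terrier | the rooftop: the duck, the rabbit]
2. Technician goes back to the basement alone.  [the basement: the cheese, the grain, the hay, the terrier | the rooftop: the duck, the rabbit]
3. Technician goes to the rooftop with the hay.  [the basement: the cheese, the grain, the terrier | the rooftop: the duck, the hay, the rabbit]
4. Technician goes back to the basement alone.  [the basement: the cheese, the grain, the terrier | the rooftop: the duck, the hay, the rabbit]
5. Technician goes to the rooftop with the cheese and the terrier.  [the basement: the grain | the rooftop: the cheese, the duck, the hay, the rabbit, the terrier]
6. Technician goes back to the basement with the rabbit.  [the basement: the grain, the rabbit | the rooftop: the cheese, the duck, the hay, the terrier]
7. Technician goes to the rooftop with the grain and the rabbit.  [the basement: — | the rooftop: the cheese, the duck, the grain, the hay, the rabbit, the terrier]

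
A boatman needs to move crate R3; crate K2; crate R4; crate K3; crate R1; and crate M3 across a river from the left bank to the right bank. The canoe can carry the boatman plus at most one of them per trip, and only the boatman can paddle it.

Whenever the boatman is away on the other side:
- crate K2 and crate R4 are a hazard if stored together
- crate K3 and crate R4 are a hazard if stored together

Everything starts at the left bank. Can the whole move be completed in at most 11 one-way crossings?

No

Counting alone: the boatman can take at most 1 across per trip to the right bank, so moving all 6 needs at least 6 loaded trips out, with a return between consecutive ones — at least 11 crossings.
The safety rule pushes this higher. Following every safe sequence of crossings, the most of the 6 that can be at the right bank as the canoe arrives there on crossing 11 is 5 — never all 6.
So the move cannot be finished within 11 crossings. (The shortest complete plan takes 13:)
1. Boatman goes to the right bank with crate R4.
2. Boatman goes back to the left bank alone.
3. Boatman goes to the right bank with crate R3.
4. Boatman goes back to the left bank alone.
5. Boatman goes to the right bank with crate K2.
6. Boatman goes back to the left bank with crate R4.
7. Boatman goes to the right bank with crate K3.
8. Boatman goes back to the left bank alone.
9. Boatman goes to the right bank with crate R1.
10. Boatman goes back to the left bank alone.
11. Boatman goes to the right bank with crate M3.
12. Boatman goes back to the left bank alone.
13. Boatman goes to the right bank with crate R4.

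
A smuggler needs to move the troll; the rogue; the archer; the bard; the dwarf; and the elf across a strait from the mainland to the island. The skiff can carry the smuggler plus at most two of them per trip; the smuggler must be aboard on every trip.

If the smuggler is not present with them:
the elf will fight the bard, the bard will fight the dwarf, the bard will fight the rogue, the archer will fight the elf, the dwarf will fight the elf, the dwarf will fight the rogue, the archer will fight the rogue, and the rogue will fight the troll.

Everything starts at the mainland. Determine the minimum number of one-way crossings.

impossible

Whatever the first load, the items left behind include a forbidden pair without the smuggler. No opening move is safe, so no plan exists.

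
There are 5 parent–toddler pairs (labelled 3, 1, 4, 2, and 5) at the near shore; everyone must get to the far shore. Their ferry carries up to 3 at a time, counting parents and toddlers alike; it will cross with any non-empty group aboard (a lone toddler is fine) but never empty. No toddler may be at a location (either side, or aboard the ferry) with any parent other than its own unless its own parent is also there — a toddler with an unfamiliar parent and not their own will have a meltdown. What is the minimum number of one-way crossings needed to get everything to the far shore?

11

Counting alone: each trip to the far shore takes at most 3 across and each return brings at least 1 back, so after t trips out (and t−1 returns) at most 3t − (t−1) of the 10 are across; that first reaches 10 at t = 5, so at least 9 crossings are needed.
The safety rule pushes this higher. Following every safe sequence of crossings, the most of the 10 that can be at the far shore as the ferry arrives there on crossing 9 is 9 — never all 10.
So no plan with fewer than 11 crossings exists, and this one achieves 11:
1. parent 3 and toddler 3 cross → the far shore.
2. parent 3 crosses ← the near shore.
3. toddler 1, toddler 2, and toddler 4 cross → the far shore.
4. toddler 3 crosses ← the near shore.
5. parent 1, parent 2, and parent 4 cross → the far shore.
6. parent 1 and toddler 1 cross ← the near shore.
7. parent 1, parent 3, and parent 5 cross → the far shore.
8. toddler 4 crosses ← the near shore.
9. toddler 1 and toddler 3 cross → the far shore.
10. toddler 3 crosses ← the near shore.
11. toddler 3, toddler 4, and toddler 5 cross → the far shore.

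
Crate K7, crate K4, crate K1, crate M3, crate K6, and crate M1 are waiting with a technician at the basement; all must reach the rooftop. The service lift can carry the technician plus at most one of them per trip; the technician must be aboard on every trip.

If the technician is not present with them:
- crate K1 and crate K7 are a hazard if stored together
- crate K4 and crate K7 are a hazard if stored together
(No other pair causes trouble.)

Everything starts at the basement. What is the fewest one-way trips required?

13

Counting alone: the technician can take at most 1 across per trip to the rooftop, so moving all 6 needs at least 6 loaded trips out, with a return between consecutive ones — at least 11 crossings.
The safety rule pushes this higher. Following every safe sequence of crossings, the most of the 6 that can be at the rooftop as the service lift arrives there on crossing 11 is 5 — never all 6.
So no plan with fewer than 13 crossings exists, and this one achieves 13:
1. Technician goes to the rooftop with crate K7.
2. Technician goes back to the basement alone.
3. Technician goes to the rooftop with crate K4.
4. Technician goes back to the basement with crate K7.
5. Technician goes to the rooftop with crate K1.
6. Technician goes back to the basement alone.
7. Technician goes to the rooftop with crate M3.
8. Technician goes back to the basement alone.
9. Technician goes to the rooftop with crate K6.
10. Technician goes back to the basement alone.
11. Technician goes to the rooftop with crate M1.
12. Technician goes back to the basement alone.
13. Technician goes to the rooftop with crate K7.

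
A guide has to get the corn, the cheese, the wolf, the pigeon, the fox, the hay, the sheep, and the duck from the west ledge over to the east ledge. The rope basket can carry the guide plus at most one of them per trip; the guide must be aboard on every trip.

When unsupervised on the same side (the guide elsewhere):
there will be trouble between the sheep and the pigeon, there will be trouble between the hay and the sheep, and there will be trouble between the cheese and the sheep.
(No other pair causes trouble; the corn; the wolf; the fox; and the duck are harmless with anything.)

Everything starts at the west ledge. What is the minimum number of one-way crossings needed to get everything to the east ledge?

impossible

Following every safe sequence of crossings from the start, the most of the 8 that can be at the east ledge as the rope basket arrives there on crossings 1, 3, 5, 7, 9, 11 is 1, 2, 3, 4, 5, 6 respectively; the best ever achieved is 6 of 8.
From crossing 13 on, no configuration arises that was not already reachable earlier: only 144 distinct safe configurations (who is on which side, and where the rope basket is) can ever be reached, none of them has everyone across, and every continuation just revisits them. So no valid plan exists.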